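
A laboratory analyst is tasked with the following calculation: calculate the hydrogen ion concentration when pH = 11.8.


[H+] = 10^(-pH) = 10^(-11.8)
= 1.58×10^-12 M

1.58×10^-12 M


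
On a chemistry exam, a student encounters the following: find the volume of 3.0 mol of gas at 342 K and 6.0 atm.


PV = nRT  (R = 0.08206 L·atm/(mol·K))
V = nRT/P = 3.0×0.08206×342/6.0
= 14.032 L

14.032 L


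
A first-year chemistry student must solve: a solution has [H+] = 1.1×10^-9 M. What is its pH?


pH = -log10([H+]) = -log10(1.1×10^-9)
= 9 - log10(1.1)
= 9 - 0.04
= 8.96

8.96


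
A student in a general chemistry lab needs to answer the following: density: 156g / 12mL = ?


ρ = mass/volume
= 156/12
= 13.0 g/mL

13.0 g/mL


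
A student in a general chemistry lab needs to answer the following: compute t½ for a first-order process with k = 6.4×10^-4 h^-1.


t½ = ln2/k = 0.693147/(6.4×10^-4 h^-1)
= 1083 h

1083 h


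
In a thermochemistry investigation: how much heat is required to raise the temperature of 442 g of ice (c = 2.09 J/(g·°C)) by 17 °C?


q = mcΔT = 442 × 2.09 × 17
= 15704.26 J

15704.26 J


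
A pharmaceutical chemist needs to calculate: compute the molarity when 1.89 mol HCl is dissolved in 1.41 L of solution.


M = n/V = 1.89/1.41 = 1.340 mol/L

1.340 M


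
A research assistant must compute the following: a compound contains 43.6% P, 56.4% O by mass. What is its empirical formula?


Assume 100 g sample. Moles of each element:
  P: 43.6/30.97 = 1.408 mol
  O: 56.4/16.0 = 3.525 mol
Divide by smallest (1.408):
  P: 1.408/1.408 = 1.0
  O: 3.525/1.408 = 2.5
Multiply all ratios by 2 to obtain whole numbers.
Empirical formula: P2O5

P2O5


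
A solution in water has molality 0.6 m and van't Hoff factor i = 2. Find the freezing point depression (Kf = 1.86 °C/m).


ΔTf = Kf × m × i
= 1.86 × 0.6 × 2
= 2.232 °C

2.232 °C


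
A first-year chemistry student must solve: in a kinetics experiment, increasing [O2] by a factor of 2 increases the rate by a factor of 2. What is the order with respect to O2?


rate ∝ [O2]^n
2^n = 2 → n = 1
Order in O2: 1

1


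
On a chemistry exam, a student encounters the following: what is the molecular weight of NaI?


M(NaI) = 1×22.99 + 1×126.9
= 22.99 + 126.9
= 149.89 g/mol

149.89 g/mol


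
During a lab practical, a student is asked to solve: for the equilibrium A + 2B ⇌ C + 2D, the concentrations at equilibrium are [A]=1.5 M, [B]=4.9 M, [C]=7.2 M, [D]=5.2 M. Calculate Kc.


Kc = [C][D]^2/([A][B]^2)
= (7.2^1 × 5.2^2)/(1.5^1 × 4.9^2)
= 194.688/36.015
= 5.406

5.406


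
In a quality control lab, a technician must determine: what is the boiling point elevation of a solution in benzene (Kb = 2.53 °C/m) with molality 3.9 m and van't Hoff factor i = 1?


ΔTb = Kb × m × i
= 2.53 × 3.9 × 1
= 9.867 °C

9.867 °C


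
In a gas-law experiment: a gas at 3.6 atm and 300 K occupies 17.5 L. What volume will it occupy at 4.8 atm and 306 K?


P1V1/T1 = P2V2/T2
V2 = P1V1T2/(T1P2)
= 3.6×17.5×306/(300×4.8)
= 13.387 L

13.387 L


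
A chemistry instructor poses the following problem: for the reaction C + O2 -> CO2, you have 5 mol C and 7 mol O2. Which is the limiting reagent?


Mole ratio available / coefficient:
  C: 5/1 = 5.000
  O2: 7/1 = 7.000
Smaller ratio is limiting.

C


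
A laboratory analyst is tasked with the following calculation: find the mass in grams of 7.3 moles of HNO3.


M(HNO3) = 63.02 g/mol
mass = n × M = 7.3 × 63.02 = 460.05 g

460.05 g


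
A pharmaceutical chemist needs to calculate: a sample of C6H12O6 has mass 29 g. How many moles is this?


M(C6H12O6) = 180.16 g/mol
n = mass/M = 29/180.16 = 0.161 mol

0.161 mol


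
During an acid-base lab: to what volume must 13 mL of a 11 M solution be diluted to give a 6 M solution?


C1V1 = C2V2
11 × 13 = 6 × V2
V2 = 143/6 = 23.83 mL

23.83 mL


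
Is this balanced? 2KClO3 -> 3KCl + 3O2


Equation: 2KClO3 -> 3KCl + 3O2
Check atoms: Cl: 2≠3, K: 2≠3, O: 6=6
Not balanced

No, not balanced


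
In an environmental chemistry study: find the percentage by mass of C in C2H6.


M(C2H6) = 2×12.01 + 6×1.008 = 30.068 g/mol
Mass of C = 2 × 12.01 = 24.02 g/mol
% C = 24.02/30.068 × 100 = 79.89%

79.89%


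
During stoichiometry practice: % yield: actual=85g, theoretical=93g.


% yield = actual/theoretical × 100
= 85/93 × 100
= 91.4%

91.4%


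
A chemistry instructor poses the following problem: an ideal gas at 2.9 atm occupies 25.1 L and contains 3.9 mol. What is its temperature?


PV = nRT  (R = 0.08206 L·atm/(mol·K))
T = PV/(nR) = 2.9×25.1/(3.9×0.08206)
= 72.79/0.320034
= 227.44 K

227.44 K


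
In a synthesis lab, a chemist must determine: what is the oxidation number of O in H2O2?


Peroxide: O is -1
Oxidation number: -1

-1


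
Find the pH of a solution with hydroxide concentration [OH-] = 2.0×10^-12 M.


pOH = -log10([OH-]) = -log10(2.0×10^-12)
= 12 - log10(2.0) = 11.7
pH = 14 - pOH = 14 - 11.7 = 2.3

2.3


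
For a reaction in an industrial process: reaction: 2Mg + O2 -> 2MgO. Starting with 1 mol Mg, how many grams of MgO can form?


Mole ratio MgO:Mg = 2:2
n(MgO) = 1 × 2/2 = 1.000 mol
mass = 1.000 × 40.31 = 40.31 g

40.31 g


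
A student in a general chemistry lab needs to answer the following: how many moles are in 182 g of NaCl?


M(NaCl) = 58.44 g/mol
n = mass/M = 182/58.44 = 3.1143 mol

3.1143 mol


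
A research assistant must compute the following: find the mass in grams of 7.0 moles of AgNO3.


M(AgNO3) = 169.88 g/mol
mass = n × M = 7.0 × 169.88 = 1189.16 g

1189.16 g


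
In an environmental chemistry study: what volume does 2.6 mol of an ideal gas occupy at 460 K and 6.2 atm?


PV = nRT  (R = 0.08206 L·atm/(mol·K))
V = nRT/P = 2.6×0.08206×460/6.2
= 15.83 L

15.83 L


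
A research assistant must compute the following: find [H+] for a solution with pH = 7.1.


[H+] = 10^(-pH) = 10^(-7.1)
= 7.94×10^-8 M

7.94×10^-8 M


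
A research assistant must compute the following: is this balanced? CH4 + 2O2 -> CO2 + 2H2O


Equation: CH4 + 2O2 -> CO2 + 2H2O
Check atoms: C: 1=1, H: 4=4, O: 4=4
Balanced

Yes, balanced


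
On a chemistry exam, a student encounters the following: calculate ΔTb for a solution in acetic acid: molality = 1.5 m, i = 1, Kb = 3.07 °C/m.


ΔTb = Kb × m × i
= 3.07 × 1.5 × 1
= 4.605 °C

4.605 °C


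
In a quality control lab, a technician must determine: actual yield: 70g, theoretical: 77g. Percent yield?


% yield = actual/theoretical × 100
= 70/77 × 100
= 90.91%

90.91%


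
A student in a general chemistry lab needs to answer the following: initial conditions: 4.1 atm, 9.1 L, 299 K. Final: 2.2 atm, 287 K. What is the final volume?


P1V1/T1 = P2V2/T2
V2 = P1V1T2/(T1P2)
= 4.1×9.1×287/(299×2.2)
= 16.278 L

16.278 L


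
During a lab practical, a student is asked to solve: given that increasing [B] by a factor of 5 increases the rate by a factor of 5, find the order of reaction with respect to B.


rate ∝ [B]^n
5^n = 5 → n = 1
Order in B: 1

1


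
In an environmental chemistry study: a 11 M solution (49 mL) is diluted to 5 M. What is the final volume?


C1V1 = C2V2
11 × 49 = 5 × V2
V2 = 539/5 = 107.8 mL

107.8 mL


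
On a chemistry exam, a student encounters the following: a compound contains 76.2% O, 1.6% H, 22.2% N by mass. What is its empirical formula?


Assume 100 g sample. Moles of each element:
  O: 76.2/16.0 = 4.763 mol
  H: 1.6/1.008 = 1.587 mol
  N: 22.2/14.01 = 1.585 mol
Divide by smallest (1.585):
  O: 4.763/1.585 = 3.01
  H: 1.587/1.585 = 1.0
  N: 1.585/1.585 = 1.0
Empirical formula: HNO3

HNO3


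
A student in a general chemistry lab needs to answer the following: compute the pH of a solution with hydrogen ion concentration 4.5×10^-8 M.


pH = -log10([H+]) = -log10(4.5×10^-8)
= 8 - log10(4.5)
= 8 - 0.65
= 7.35

7.35


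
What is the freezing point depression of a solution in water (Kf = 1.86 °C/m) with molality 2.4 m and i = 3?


ΔTf = Kf × m × i
= 1.86 × 2.4 × 3
= 13.392 °C

13.392 °C


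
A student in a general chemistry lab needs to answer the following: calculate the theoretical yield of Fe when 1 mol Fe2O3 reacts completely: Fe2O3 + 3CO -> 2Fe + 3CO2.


Mole ratio Fe:Fe2O3 = 2:1
n(Fe) = 1 × 2/1 = 2.000 mol
mass = 2.000 × 55.85 = 111.7 g

111.7 g


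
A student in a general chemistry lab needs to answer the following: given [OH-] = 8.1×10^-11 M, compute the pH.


pOH = -log10([OH-]) = -log10(8.1×10^-11)
= 11 - log10(8.1) = 10.09
pH = 14 - pOH = 14 - 10.09 = 3.91

3.91


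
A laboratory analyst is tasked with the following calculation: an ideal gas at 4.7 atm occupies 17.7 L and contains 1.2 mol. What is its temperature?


PV = nRT  (R = 0.08206 L·atm/(mol·K))
T = PV/(nR) = 4.7×17.7/(1.2×0.08206)
= 83.19/0.098472
= 844.81 K

844.81 K


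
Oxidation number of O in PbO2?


O is usually -2
Oxidation number: -2

-2


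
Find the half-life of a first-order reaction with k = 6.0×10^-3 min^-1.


t½ = ln2/k = 0.693147/(6.0×10^-3 min^-1)
= 115.5 min

115.5 min


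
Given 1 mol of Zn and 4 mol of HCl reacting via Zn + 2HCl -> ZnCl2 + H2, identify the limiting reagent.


Mole ratio available / coefficient:
  Zn: 1/1 = 1.000
  HCl: 4/2 = 2.000
Smaller ratio is limiting.

Zn


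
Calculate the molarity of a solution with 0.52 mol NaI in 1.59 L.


M = n/V = 0.52/1.59 = 0.327 mol/L

0.327 M


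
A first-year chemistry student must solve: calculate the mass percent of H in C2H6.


M(C2H6) = 2×12.01 + 6×1.008 = 30.068 g/mol
Mass of H = 6 × 1.008 = 6.048 g/mol
% H = 6.048/30.068 × 100 = 20.11%

20.11%


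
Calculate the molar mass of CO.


M(CO) = 1×12.01 + 1×16.0
= 12.01 + 16.0
= 28.01 g/mol

28.01 g/mol


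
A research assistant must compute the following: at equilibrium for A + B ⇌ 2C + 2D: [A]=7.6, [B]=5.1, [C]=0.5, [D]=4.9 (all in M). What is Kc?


Kc = [C]^2[D]^2/([A][B])
= (0.5^2 × 4.9^2)/(7.6^1 × 5.1^1)
= 6.0025/38.76
= 0.1549

0.1549


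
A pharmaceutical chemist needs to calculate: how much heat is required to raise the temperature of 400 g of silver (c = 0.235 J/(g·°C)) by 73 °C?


q = mcΔT = 400 × 0.235 × 73
= 6862.00 J

6862.00 J


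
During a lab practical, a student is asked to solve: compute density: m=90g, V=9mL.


ρ = mass/volume
= 90/9
= 10.0 g/mL

10.0 g/mL


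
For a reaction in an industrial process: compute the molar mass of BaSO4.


M(BaSO4) = 1×137.33 + 1×32.07 + 4×16.0
= 137.33 + 32.07 + 64.0
= 233.4 g/mol

233.4 g/mol


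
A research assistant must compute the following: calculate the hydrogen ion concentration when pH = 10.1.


[H+] = 10^(-pH) = 10^(-10.1)
= 7.94×10^-11 M

7.94×10^-11 M


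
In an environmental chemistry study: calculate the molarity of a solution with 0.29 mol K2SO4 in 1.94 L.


M = n/V = 0.29/1.94 = 0.149 mol/L

0.149 M


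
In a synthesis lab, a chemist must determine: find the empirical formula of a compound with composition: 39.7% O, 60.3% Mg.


Assume 100 g sample. Moles of each element:
  O: 39.7/16.0 = 2.481 mol
  Mg: 60.3/24.31 = 2.48 mol
Divide by smallest (2.48):
  O: 2.481/2.48 = 1.0
  Mg: 2.48/2.48 = 1.0
Empirical formula: MgO

MgO


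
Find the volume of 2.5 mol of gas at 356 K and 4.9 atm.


PV = nRT  (R = 0.08206 L·atm/(mol·K))
V = nRT/P = 2.5×0.08206×356/4.9
= 14.905 L

14.905 L


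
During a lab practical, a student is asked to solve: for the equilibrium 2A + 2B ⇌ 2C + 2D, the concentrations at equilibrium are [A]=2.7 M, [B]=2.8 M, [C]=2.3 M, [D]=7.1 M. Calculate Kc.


Kc = [C]^2[D]^2/([A]^2[B]^2)
= (2.3^2 × 7.1^2)/(2.7^2 × 2.8^2)
= 266.6689/57.1536
= 4.666

4.666


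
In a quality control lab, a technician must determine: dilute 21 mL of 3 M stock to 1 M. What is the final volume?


C1V1 = C2V2
3 × 21 = 1 × V2
V2 = 63/1 = 63.0 mL

63.0 mL


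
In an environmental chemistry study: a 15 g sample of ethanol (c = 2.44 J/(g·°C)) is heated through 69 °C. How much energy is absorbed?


q = mcΔT = 15 × 2.44 × 69
= 2525.40 J

2525.40 J


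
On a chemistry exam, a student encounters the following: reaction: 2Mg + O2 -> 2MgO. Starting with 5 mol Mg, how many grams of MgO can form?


Mole ratio MgO:Mg = 2:2
n(MgO) = 5 × 2/2 = 5.000 mol
mass = 5.000 × 40.31 = 201.55 g

201.55 g


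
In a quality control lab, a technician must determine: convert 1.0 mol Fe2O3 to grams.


M(Fe2O3) = 159.7 g/mol
mass = n × M = 1.0 × 159.7 = 159.70 g

159.70 g


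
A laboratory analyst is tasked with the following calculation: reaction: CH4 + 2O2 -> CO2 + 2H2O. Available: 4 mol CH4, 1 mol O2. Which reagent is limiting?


Mole ratio available / coefficient:
  CH4: 4/1 = 4.000
  O2: 1/2 = 0.500
Smaller ratio is limiting.

O2


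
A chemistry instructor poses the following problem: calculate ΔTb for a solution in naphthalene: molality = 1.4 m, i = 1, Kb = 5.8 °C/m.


ΔTb = Kb × m × i
= 5.8 × 1.4 × 1
= 8.12 °C

8.12 °C


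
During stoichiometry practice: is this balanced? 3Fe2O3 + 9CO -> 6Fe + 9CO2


Equation: 3Fe2O3 + 9CO -> 6Fe + 9CO2
Check atoms: C: 9=9, Fe: 6=6, O: 18=18
Balanced

Yes, balanced


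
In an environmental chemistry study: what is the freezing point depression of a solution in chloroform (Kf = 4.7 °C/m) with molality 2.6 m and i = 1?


ΔTf = Kf × m × i
= 4.7 × 2.6 × 1
= 12.22 °C

12.22 °C


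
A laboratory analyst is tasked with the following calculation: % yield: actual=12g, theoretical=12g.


% yield = actual/theoretical × 100
= 12/12 × 100
= 100.0%

100.0%


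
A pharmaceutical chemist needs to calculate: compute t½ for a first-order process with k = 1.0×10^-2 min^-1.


t½ = ln2/k = 0.693147/(1.0×10^-2 min^-1)
= 69.31 min

69.31 min


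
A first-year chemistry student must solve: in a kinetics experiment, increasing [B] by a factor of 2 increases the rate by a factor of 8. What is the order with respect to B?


rate ∝ [B]^n
2^n = 8 → n = 3
Order in B: 3

3


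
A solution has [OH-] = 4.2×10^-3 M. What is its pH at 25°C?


pOH = -log10([OH-]) = -log10(4.2×10^-3)
= 3 - log10(4.2) = 2.38
pH = 14 - pOH = 14 - 2.38 = 11.62

11.62


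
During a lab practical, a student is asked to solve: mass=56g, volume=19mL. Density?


ρ = mass/volume
= 56/19
= 2.947 g/mL

2.947 g/mL


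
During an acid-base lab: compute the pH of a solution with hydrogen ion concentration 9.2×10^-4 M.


pH = -log10([H+]) = -log10(9.2×10^-4)
= 4 - log10(9.2)
= 4 - 0.96
= 3.04

3.04


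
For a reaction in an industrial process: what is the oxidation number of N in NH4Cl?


x + 4(+1) + (-1) = 0, so x = -3
Oxidation number: -3

-3


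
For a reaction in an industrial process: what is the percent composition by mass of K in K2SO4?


M(K2SO4) = 2×39.1 + 1×32.07 + 4×16.0 = 174.27 g/mol
Mass of K = 2 × 39.1 = 78.20 g/mol
% K = 78.20/174.27 × 100 = 44.87%

44.87%


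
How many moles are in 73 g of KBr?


M(KBr) = 119.0 g/mol
n = mass/M = 73/119.0 = 0.6134 mol

0.6134 mol


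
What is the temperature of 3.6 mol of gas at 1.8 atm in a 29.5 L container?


PV = nRT  (R = 0.08206 L·atm/(mol·K))
T = PV/(nR) = 1.8×29.5/(3.6×0.08206)
= 53.10/0.295416
= 179.75 K

179.75 K


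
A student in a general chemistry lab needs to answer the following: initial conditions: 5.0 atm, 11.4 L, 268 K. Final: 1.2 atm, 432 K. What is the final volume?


P1V1/T1 = P2V2/T2
V2 = P1V1T2/(T1P2)
= 5.0×11.4×432/(268×1.2)
= 76.567 L

76.567 L


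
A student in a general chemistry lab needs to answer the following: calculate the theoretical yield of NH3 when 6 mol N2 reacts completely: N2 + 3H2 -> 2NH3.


Mole ratio NH3:N2 = 2:1
n(NH3) = 6 × 2/1 = 12.000 mol
mass = 12.000 × 17.03 = 204.36 g

204.36 g


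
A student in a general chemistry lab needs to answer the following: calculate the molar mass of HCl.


M(HCl) = 1×1.008 + 1×35.45
= 1.01 + 35.45
= 36.46 g/mol

36.46 g/mol


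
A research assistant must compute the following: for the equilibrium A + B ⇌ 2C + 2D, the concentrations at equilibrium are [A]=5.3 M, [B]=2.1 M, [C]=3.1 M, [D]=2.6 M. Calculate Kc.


Kc = [C]^2[D]^2/([A][B])
= (3.1^2 × 2.6^2)/(5.3^1 × 2.1^1)
= 64.9636/11.13
= 5.837

5.837


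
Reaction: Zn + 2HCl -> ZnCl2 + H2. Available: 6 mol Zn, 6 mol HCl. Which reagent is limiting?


Mole ratio available / coefficient:
  Zn: 6/1 = 6.000
  HCl: 6/2 = 3.000
Smaller ratio is limiting.

HCl


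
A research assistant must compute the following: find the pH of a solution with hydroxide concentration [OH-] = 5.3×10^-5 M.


pOH = -log10([OH-]) = -log10(5.3×10^-5)
= 5 - log10(5.3) = 4.28
pH = 14 - pOH = 14 - 4.28 = 9.72

9.72


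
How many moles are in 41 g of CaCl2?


M(CaCl2) = 110.98 g/mol
n = mass/M = 41/110.98 = 0.3694 mol

0.3694 mol


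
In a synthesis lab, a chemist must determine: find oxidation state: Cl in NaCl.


halide: -1
Oxidation number: -1

-1


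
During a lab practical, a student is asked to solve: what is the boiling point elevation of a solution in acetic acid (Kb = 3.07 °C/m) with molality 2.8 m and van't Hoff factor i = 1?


ΔTb = Kb × m × i
= 3.07 × 2.8 × 1
= 8.596 °C

8.596 °C


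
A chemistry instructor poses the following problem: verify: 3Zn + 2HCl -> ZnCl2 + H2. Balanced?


Equation: 3Zn + 2HCl -> ZnCl2 + H2
Check atoms: Cl: 2=2, H: 2=2, Zn: 3≠1
Not balanced

No, not balanced


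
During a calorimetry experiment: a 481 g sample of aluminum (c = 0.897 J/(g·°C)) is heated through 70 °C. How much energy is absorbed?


q = mcΔT = 481 × 0.897 × 70
= 30201.99 J

30201.99 J


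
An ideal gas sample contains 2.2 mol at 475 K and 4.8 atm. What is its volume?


PV = nRT  (R = 0.08206 L·atm/(mol·K))
V = nRT/P = 2.2×0.08206×475/4.8
= 17.865 L

17.865 L


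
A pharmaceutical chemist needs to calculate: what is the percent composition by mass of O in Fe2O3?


M(Fe2O3) = 2×55.85 + 3×16.0 = 159.70 g/mol
Mass of O = 3 × 16.0 = 48.00 g/mol
% O = 48.00/159.70 × 100 = 30.06%

30.06%


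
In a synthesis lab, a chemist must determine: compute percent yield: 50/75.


% yield = actual/theoretical × 100
= 50/75 × 100
= 66.67%

66.67%


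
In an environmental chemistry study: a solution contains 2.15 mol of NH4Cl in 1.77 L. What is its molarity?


M = n/V = 2.15/1.77 = 1.215 mol/L

1.215 M


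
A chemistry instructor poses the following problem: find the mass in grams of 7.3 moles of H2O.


M(H2O) = 18.02 g/mol
mass = n × M = 7.3 × 18.02 = 131.55 g

131.55 g


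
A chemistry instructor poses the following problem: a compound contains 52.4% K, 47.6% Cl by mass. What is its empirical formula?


Assume 100 g sample. Moles of each element:
  K: 52.4/39.1 = 1.34 mol
  Cl: 47.6/35.45 = 1.343 mol
Divide by smallest (1.34):
  K: 1.34/1.34 = 1.0
  Cl: 1.343/1.34 = 1.0
Empirical formula: KCl

KCl


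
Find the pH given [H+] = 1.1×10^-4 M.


pH = -log10([H+]) = -log10(1.1×10^-4)
= 4 - log10(1.1)
= 4 - 0.04
= 3.96

3.96


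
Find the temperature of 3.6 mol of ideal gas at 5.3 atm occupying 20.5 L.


PV = nRT  (R = 0.08206 L·atm/(mol·K))
T = PV/(nR) = 5.3×20.5/(3.6×0.08206)
= 108.65/0.295416
= 367.79 K

367.79 K


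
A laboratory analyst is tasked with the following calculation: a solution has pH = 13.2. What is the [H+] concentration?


[H+] = 10^(-pH) = 10^(-13.2)
= 6.31×10^-14 M

6.31×10^-14 M


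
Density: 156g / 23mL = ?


ρ = mass/volume
= 156/23
= 6.783 g/mL

6.783 g/mL


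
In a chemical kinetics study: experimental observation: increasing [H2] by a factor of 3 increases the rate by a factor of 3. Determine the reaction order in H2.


rate ∝ [H2]^n
3^n = 3 → n = 1
Order in H2: 1

1


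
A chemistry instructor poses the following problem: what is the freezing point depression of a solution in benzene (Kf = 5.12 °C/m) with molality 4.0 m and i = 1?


ΔTf = Kf × m × i
= 5.12 × 4.0 × 1
= 20.48 °C

20.48 °C


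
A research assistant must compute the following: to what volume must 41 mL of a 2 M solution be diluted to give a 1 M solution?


C1V1 = C2V2
2 × 41 = 1 × V2
V2 = 82/1 = 82.0 mL

82.0 mL


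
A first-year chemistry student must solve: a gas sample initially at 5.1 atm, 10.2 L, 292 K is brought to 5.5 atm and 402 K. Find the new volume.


P1V1/T1 = P2V2/T2
V2 = P1V1T2/(T1P2)
= 5.1×10.2×402/(292×5.5)
= 13.021 L

13.021 L


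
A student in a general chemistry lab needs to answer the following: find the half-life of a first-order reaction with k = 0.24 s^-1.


t½ = ln2/k = 0.693147/(0.24 s^-1)
= 2.888 s

2.888 s


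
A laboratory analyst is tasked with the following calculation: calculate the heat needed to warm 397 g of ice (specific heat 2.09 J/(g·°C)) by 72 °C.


q = mcΔT = 397 × 2.09 × 72
= 59740.56 J

59740.56 J


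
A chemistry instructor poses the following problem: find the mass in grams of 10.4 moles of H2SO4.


M(H2SO4) = 98.09 g/mol
mass = n × M = 10.4 × 98.09 = 1020.14 g

1020.14 g


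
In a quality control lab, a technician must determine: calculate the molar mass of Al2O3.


M(Al2O3) = 2×26.98 + 3×16.0
= 53.96 + 48.0
= 101.96 g/mol

101.96 g/mol


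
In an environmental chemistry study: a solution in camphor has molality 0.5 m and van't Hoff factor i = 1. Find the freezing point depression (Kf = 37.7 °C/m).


ΔTf = Kf × m × i
= 37.7 × 0.5 × 1
= 18.85 °C

18.85 °C


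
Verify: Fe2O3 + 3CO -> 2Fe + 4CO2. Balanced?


Equation: Fe2O3 + 3CO -> 2Fe + 4CO2
Check atoms: C: 3≠4, Fe: 2=2, O: 6≠8
Not balanced

No, not balanced


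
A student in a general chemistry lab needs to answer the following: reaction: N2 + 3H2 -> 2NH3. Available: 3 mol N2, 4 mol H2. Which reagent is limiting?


Mole ratio available / coefficient:
  N2: 3/1 = 3.000
  H2: 4/3 = 1.333
Smaller ratio is limiting.

H2


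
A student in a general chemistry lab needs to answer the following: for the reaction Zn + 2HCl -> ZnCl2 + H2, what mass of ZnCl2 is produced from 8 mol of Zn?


Mole ratio ZnCl2:Zn = 1:1
n(ZnCl2) = 8 × 1/1 = 8.000 mol
mass = 8.000 × 136.28 = 1090.24 g

1090.24 g


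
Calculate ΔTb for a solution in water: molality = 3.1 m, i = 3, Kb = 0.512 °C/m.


ΔTb = Kb × m × i
= 0.512 × 3.1 × 3
= 4.7616 °C

4.7616 °C


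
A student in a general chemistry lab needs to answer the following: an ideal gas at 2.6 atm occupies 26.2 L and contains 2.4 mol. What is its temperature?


PV = nRT  (R = 0.08206 L·atm/(mol·K))
T = PV/(nR) = 2.6×26.2/(2.4×0.08206)
= 68.12/0.196944
= 345.89 K

345.89 K


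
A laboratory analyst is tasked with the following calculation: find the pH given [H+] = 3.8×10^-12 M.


pH = -log10([H+]) = -log10(3.8×10^-12)
= 12 - log10(3.8)
= 12 - 0.58
= 11.42

11.42


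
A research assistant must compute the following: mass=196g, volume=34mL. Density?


ρ = mass/volume
= 196/34
= 5.765 g/mL

5.765 g/mL


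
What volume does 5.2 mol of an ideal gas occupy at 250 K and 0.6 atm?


PV = nRT  (R = 0.08206 L·atm/(mol·K))
V = nRT/P = 5.2×0.08206×250/0.6
= 177.797 L

177.797 L


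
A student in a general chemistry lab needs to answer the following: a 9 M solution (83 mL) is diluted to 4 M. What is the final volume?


C1V1 = C2V2
9 × 83 = 4 × V2
V2 = 747/4 = 186.75 mL

186.75 mL


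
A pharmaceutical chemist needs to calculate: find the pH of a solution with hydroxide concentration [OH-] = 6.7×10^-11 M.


pOH = -log10([OH-]) = -log10(6.7×10^-11)
= 11 - log10(6.7) = 10.17
pH = 14 - pOH = 14 - 10.17 = 3.83

3.83


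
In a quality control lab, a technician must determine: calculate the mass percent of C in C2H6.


M(C2H6) = 2×12.01 + 6×1.008 = 30.068 g/mol
Mass of C = 2 × 12.01 = 24.02 g/mol
% C = 24.02/30.068 × 100 = 79.89%

79.89%


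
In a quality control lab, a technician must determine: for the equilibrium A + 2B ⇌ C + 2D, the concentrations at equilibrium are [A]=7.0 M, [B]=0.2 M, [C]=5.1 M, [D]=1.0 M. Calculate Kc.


Kc = [C][D]^2/([A][B]^2)
= (5.1^1 × 1.0^2)/(7.0^1 × 0.2^2)
= 5.1/0.28
= 18.21

18.21


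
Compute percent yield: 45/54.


% yield = actual/theoretical × 100
= 45/54 × 100
= 83.33%

83.33%


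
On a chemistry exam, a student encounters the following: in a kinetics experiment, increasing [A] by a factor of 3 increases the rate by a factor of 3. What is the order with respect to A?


rate ∝ [A]^n
3^n = 3 → n = 1
Order in A: 1

1


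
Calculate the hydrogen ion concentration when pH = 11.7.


[H+] = 10^(-pH) = 10^(-11.7)
= 2.0×10^-12 M

2.0×10^-12 M


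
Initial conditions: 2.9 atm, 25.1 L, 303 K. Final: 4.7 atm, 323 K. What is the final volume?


P1V1/T1 = P2V2/T2
V2 = P1V1T2/(T1P2)
= 2.9×25.1×323/(303×4.7)
= 16.509 L

16.509 L


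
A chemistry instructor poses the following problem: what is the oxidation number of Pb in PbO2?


x + 2(-2) = 0, so x = +4
Oxidation number: +4

+4


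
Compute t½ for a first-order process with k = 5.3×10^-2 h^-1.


t½ = ln2/k = 0.693147/(5.3×10^-2 h^-1)
= 13.08 h

13.08 h


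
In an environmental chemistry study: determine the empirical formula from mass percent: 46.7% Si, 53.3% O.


Assume 100 g sample. Moles of each element:
  Si: 46.7/28.09 = 1.663 mol
  O: 53.3/16.0 = 3.331 mol
Divide by smallest (1.663):
  Si: 1.663/1.663 = 1.0
  O: 3.331/1.663 = 2.0
Empirical formula: SiO2

SiO2


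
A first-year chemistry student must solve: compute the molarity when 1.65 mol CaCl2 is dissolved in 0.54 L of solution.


M = n/V = 1.65/0.54 = 3.056 mol/L

3.056 M


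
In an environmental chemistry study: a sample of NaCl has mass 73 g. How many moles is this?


M(NaCl) = 58.44 g/mol
n = mass/M = 73/58.44 = 1.2491 mol

1.2491 mol


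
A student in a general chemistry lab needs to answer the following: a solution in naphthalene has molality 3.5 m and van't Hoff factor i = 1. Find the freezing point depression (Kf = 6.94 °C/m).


ΔTf = Kf × m × i
= 6.94 × 3.5 × 1
= 24.29 °C

24.29 °C


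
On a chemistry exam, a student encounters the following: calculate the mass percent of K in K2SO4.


M(K2SO4) = 2×39.1 + 1×32.07 + 4×16.0 = 174.27 g/mol
Mass of K = 2 × 39.1 = 78.20 g/mol
% K = 78.20/174.27 × 100 = 44.87%

44.87%


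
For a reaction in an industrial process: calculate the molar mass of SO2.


M(SO2) = 1×32.07 + 2×16.0
= 32.07 + 32.0
= 64.07 g/mol

64.07 g/mol


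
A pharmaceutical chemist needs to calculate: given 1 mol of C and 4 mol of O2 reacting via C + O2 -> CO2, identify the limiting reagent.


Mole ratio available / coefficient:
  C: 1/1 = 1.000
  O2: 4/1 = 4.000
Smaller ratio is limiting.

C


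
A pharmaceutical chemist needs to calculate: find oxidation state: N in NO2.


x + 2(-2) = 0, so x = +4
Oxidation number: +4

+4


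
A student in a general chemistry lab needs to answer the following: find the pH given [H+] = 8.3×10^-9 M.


pH = -log10([H+]) = -log10(8.3×10^-9)
= 9 - log10(8.3)
= 9 - 0.92
= 8.08

8.08


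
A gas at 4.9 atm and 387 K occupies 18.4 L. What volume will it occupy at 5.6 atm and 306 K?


P1V1/T1 = P2V2/T2
V2 = P1V1T2/(T1P2)
= 4.9×18.4×306/(387×5.6)
= 12.73 L

12.73 L


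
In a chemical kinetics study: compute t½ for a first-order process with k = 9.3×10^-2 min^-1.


t½ = ln2/k = 0.693147/(9.3×10^-2 min^-1)
= 7.453 min

7.453 min


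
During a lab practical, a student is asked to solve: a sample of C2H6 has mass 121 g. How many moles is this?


M(C2H6) = 30.07 g/mol
n = mass/M = 121/30.07 = 4.0239 mol

4.0239 mol


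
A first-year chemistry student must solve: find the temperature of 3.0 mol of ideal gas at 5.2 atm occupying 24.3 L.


PV = nRT  (R = 0.08206 L·atm/(mol·K))
T = PV/(nR) = 5.2×24.3/(3.0×0.08206)
= 126.36/0.246180
= 513.28 K

513.28 K


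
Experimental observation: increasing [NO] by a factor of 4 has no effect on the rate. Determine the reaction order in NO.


rate ∝ [NO]^n
rate ∝ [NO]^0
Order in NO: 0

0


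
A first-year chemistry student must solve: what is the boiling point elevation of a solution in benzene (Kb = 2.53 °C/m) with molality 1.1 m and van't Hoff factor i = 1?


ΔTb = Kb × m × i
= 2.53 × 1.1 × 1
= 2.783 °C

2.783 °C


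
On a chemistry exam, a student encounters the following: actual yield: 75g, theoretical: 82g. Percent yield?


% yield = actual/theoretical × 100
= 75/82 × 100
= 91.46%

91.46%


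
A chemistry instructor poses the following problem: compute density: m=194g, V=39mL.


ρ = mass/volume
= 194/39
= 4.974 g/mL

4.974 g/mL


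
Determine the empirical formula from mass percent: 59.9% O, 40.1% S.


Assume 100 g sample. Moles of each element:
  O: 59.9/16.0 = 3.744 mol
  S: 40.1/32.07 = 1.25 mol
Divide by smallest (1.25):
  O: 3.744/1.25 = 3.0
  S: 1.25/1.25 = 1.0
Empirical formula: SO3

SO3


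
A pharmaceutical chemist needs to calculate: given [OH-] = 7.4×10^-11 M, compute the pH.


pOH = -log10([OH-]) = -log10(7.4×10^-11)
= 11 - log10(7.4) = 10.13
pH = 14 - pOH = 14 - 10.13 = 3.87

3.87


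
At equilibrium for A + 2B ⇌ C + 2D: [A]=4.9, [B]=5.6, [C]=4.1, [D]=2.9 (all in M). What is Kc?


Kc = [C][D]^2/([A][B]^2)
= (4.1^1 × 2.9^2)/(4.9^1 × 5.6^2)
= 34.481/153.664
= 0.2244

0.2244


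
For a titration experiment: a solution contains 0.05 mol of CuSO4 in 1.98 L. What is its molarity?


M = n/V = 0.05/1.98 = 0.025 mol/L

0.025 M


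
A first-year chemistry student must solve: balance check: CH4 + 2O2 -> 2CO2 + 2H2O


Equation: CH4 + 2O2 -> 2CO2 + 2H2O
Check atoms: C: 1≠2, H: 4=4, O: 4≠6
Not balanced

No, not balanced


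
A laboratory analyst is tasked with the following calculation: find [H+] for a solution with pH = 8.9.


[H+] = 10^(-pH) = 10^(-8.9)
= 1.26×10^-9 M

1.26×10^-9 M


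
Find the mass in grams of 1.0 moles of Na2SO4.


M(Na2SO4) = 142.05 g/mol
mass = n × M = 1.0 × 142.05 = 142.05 g

142.05 g


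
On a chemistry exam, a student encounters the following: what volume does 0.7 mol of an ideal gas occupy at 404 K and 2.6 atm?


PV = nRT  (R = 0.08206 L·atm/(mol·K))
V = nRT/P = 0.7×0.08206×404/2.6
= 8.926 L

8.926 L


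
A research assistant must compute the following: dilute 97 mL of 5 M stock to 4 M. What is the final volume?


C1V1 = C2V2
5 × 97 = 4 × V2
V2 = 485/4 = 121.25 mL

121.25 mL


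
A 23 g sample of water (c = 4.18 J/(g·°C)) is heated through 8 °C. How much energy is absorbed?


q = mcΔT = 23 × 4.18 × 8
= 769.12 J

769.12 J


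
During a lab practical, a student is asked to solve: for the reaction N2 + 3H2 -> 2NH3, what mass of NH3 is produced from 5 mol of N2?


Mole ratio NH3:N2 = 2:1
n(NH3) = 5 × 2/1 = 10.000 mol
mass = 10.000 × 17.03 = 170.3 g

170.3 g


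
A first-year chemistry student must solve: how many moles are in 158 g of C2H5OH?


M(C2H5OH) = 46.07 g/mol
n = mass/M = 158/46.07 = 3.4296 mol

3.4296 mol


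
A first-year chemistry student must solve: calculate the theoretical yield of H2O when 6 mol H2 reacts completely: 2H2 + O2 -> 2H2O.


Mole ratio H2O:H2 = 2:2
n(H2O) = 6 × 2/2 = 6.000 mol
mass = 6.000 × 18.02 = 108.12 g

108.12 g


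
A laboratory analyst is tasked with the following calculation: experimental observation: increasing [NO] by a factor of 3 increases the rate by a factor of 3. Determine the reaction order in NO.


rate ∝ [NO]^n
3^n = 3 → n = 1
Order in NO: 1

1


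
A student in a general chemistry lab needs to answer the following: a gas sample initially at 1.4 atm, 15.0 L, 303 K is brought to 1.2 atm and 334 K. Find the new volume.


P1V1/T1 = P2V2/T2
V2 = P1V1T2/(T1P2)
= 1.4×15.0×334/(303×1.2)
= 19.29 L

19.29 L


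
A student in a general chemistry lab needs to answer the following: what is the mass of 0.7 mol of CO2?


M(CO2) = 44.01 g/mol
mass = n × M = 0.7 × 44.01 = 30.81 g

30.81 g


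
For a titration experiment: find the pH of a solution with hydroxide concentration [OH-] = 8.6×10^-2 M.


pOH = -log10([OH-]) = -log10(8.6×10^-2)
= 2 - log10(8.6) = 1.07
pH = 14 - pOH = 14 - 1.07 = 12.93

12.93


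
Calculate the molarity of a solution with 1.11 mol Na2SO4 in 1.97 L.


M = n/V = 1.11/1.97 = 0.563 mol/L

0.563 M


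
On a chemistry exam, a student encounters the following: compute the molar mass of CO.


M(CO) = 1×12.01 + 1×16.0
= 12.01 + 16.0
= 28.01 g/mol

28.01 g/mol


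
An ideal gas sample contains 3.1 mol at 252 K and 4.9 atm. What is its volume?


PV = nRT  (R = 0.08206 L·atm/(mol·K))
V = nRT/P = 3.1×0.08206×252/4.9
= 13.083 L

13.083 L


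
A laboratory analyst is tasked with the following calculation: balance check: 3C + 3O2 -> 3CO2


Equation: 3C + 3O2 -> 3CO2
Check atoms: C: 3=3, O: 6=6
Balanced

Yes, balanced


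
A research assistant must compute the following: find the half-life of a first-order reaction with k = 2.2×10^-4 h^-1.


t½ = ln2/k = 0.693147/(2.2×10^-4 h^-1)
= 3151 h

3151 h


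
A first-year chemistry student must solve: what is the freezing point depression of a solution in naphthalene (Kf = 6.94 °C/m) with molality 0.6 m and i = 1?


ΔTf = Kf × m × i
= 6.94 × 0.6 × 1
= 4.164 °C

4.164 °C


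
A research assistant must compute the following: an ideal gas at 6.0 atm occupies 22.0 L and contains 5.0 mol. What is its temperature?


PV = nRT  (R = 0.08206 L·atm/(mol·K))
T = PV/(nR) = 6.0×22.0/(5.0×0.08206)
= 132.00/0.410300
= 321.72 K

321.72 K


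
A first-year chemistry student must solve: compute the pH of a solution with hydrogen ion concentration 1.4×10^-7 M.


pH = -log10([H+]) = -log10(1.4×10^-7)
= 7 - log10(1.4)
= 7 - 0.15
= 6.85

6.85


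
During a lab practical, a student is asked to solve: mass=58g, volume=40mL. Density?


ρ = mass/volume
= 58/40
= 1.45 g/mL

1.45 g/mL


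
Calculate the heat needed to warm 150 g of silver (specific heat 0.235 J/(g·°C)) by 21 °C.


q = mcΔT = 150 × 0.235 × 21
= 740.25 J

740.25 J


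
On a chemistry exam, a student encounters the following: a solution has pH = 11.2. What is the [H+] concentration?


[H+] = 10^(-pH) = 10^(-11.2)
= 6.31×10^-12 M

6.31×10^-12 M


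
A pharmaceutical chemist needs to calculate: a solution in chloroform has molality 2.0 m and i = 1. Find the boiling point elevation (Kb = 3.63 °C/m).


ΔTb = Kb × m × i
= 3.63 × 2.0 × 1
= 7.26 °C

7.26 °C


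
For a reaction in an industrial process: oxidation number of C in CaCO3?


(+2) + x + 3(-2) = 0, so x = +4
Oxidation number: +4

+4


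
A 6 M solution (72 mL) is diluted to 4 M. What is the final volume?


C1V1 = C2V2
6 × 72 = 4 × V2
V2 = 432/4 = 108.0 mL

108.0 mL


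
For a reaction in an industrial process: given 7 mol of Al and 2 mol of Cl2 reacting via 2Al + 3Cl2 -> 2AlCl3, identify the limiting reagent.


Mole ratio available / coefficient:
  Al: 7/2 = 3.500
  Cl2: 2/3 = 0.667
Smaller ratio is limiting.

Cl2


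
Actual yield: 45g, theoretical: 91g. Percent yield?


% yield = actual/theoretical × 100
= 45/91 × 100
= 49.45%

49.45%


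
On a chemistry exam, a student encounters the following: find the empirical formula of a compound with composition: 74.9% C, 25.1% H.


Assume 100 g sample. Moles of each element:
  C: 74.9/12.01 = 6.236 mol
  H: 25.1/1.008 = 24.901 mol
Divide by smallest (6.236):
  C: 6.236/6.236 = 1.0
  H: 24.901/6.236 = 3.99
Empirical formula: CH4

CH4


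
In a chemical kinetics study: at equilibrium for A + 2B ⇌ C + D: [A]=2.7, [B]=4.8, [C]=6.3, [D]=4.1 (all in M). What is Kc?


Kc = [C][D]/([A][B]^2)
= (6.3^1 × 4.1^1)/(2.7^1 × 4.8^2)
= 25.83/62.208
= 0.4152

0.4152


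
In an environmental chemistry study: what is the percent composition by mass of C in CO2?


M(CO2) = 1×12.01 + 2×16.0 = 44.01 g/mol
Mass of C = 1 × 12.01 = 12.01 g/mol
% C = 12.01/44.01 × 100 = 27.29%

27.29%


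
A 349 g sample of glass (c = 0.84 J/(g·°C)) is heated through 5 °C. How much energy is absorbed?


q = mcΔT = 349 × 0.84 × 5
= 1465.80 J

1465.80 J


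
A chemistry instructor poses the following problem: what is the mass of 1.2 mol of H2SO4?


M(H2SO4) = 98.09 g/mol
mass = n × M = 1.2 × 98.09 = 117.71 g

117.71 g


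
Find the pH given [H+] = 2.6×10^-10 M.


pH = -log10([H+]) = -log10(2.6×10^-10)
= 10 - log10(2.6)
= 10 - 0.41
= 9.59

9.59


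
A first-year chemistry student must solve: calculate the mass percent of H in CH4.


M(CH4) = 1×12.01 + 4×1.008 = 16.042 g/mol
Mass of H = 4 × 1.008 = 4.032 g/mol
% H = 4.032/16.042 × 100 = 25.13%

25.13%


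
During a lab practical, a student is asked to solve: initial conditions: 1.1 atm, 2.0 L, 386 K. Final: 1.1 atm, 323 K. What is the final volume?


P1V1/T1 = P2V2/T2
V2 = P1V1T2/(T1P2)
= 1.1×2.0×323/(386×1.1)
= 1.674 L

1.674 L


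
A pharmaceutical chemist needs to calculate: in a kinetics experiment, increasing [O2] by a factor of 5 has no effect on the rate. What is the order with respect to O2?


rate ∝ [O2]^n
rate ∝ [O2]^0
Order in O2: 0

0


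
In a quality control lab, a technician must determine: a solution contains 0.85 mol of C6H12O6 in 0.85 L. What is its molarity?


M = n/V = 0.85/0.85 = 1.000 mol/L

1.000 M


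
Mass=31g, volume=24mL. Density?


ρ = mass/volume
= 31/24
= 1.292 g/mL

1.292 g/mL


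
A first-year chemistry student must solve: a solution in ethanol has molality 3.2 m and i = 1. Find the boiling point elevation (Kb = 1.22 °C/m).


ΔTb = Kb × m × i
= 1.22 × 3.2 × 1
= 3.904 °C

3.904 °C


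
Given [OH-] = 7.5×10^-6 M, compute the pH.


pOH = -log10([OH-]) = -log10(7.5×10^-6)
= 6 - log10(7.5) = 5.12
pH = 14 - pOH = 14 - 5.12 = 8.88

8.88


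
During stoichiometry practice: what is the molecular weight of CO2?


M(CO2) = 1×12.01 + 2×16.0
= 12.01 + 32.0
= 44.01 g/mol

44.01 g/mol


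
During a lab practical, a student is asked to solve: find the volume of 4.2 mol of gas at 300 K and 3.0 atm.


PV = nRT  (R = 0.08206 L·atm/(mol·K))
V = nRT/P = 4.2×0.08206×300/3.0
= 34.465 L

34.465 L


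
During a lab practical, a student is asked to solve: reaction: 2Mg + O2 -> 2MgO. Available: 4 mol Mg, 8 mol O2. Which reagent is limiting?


Mole ratio available / coefficient:
  Mg: 4/2 = 2.000
  O2: 8/1 = 8.000
Smaller ratio is limiting.

Mg


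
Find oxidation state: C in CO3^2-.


x + 3(-2) = -2, so x = +4
Oxidation number: +4

+4


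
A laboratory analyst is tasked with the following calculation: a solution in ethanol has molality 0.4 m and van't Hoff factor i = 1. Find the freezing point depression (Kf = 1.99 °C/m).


ΔTf = Kf × m × i
= 1.99 × 0.4 × 1
= 0.796 °C

0.796 °C


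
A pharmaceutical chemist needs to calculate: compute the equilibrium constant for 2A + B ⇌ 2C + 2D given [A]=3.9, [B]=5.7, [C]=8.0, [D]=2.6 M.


Kc = [C]^2[D]^2/([A]^2[B])
= (8.0^2 × 2.6^2)/(3.9^2 × 5.7^1)
= 432.64/86.697
= 4.990

4.990


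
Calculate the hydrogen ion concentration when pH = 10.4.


[H+] = 10^(-pH) = 10^(-10.4)
= 3.98×10^-11 M

3.98×10^-11 M


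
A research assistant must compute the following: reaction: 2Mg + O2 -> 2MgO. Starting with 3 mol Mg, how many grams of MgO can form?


Mole ratio MgO:Mg = 2:2
n(MgO) = 3 × 2/2 = 3.000 mol
mass = 3.000 × 40.31 = 120.93 g

120.93 g


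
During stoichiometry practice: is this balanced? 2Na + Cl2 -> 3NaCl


Equation: 2Na + Cl2 -> 3NaCl
Check atoms: Cl: 2≠3, Na: 2≠3
Not balanced

No, not balanced
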